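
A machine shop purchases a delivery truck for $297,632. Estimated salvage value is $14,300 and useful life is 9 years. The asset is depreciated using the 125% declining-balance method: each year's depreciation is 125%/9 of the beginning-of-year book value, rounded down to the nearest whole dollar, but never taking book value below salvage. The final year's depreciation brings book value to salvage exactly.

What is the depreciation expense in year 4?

$26,395

Depreciable base = $297,632 − $14,300 = $283,332.
Year 1: ⌊$297,632 × 125%/9⌋ = $41,337. Book value $256,295.
Year 2: ⌊$256,295 × 125%/9⌋ = $35,596. Book value $220,699.
Year 3: ⌊$220,699 × 125%/9⌋ = $30,652. Book value $190,047.
Year 4: ⌊$190,047 × 125%/9⌋ = $26,395. Book value $163,652.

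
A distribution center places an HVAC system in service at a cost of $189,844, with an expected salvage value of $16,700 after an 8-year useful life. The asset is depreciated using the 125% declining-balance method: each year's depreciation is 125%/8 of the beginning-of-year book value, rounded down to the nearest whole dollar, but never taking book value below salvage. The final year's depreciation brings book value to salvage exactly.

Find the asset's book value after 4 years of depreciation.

Depreciable base = $189,844 − $16,700 = $173,144.
Year 1: ⌊$189,844 × 125%/8⌋ = $29,663. Book value $160,181.
Year 2: ⌊$160,181 × 125%/8⌋ = $25,028. Book value $135,153.
Year 3: ⌊$135,153 × 125%/8⌋ = $21,117. Book value $114,036.
Year 4: ⌊$114,036 × 125%/8⌋ = $17,818. Book value $96,218.

$96,218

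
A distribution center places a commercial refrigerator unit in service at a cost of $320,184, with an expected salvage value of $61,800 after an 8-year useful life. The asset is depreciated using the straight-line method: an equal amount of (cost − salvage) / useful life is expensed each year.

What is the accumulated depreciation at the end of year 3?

Depreciable base = $320,184 − $61,800 = $258,384.
Annual expense = $258,384 / 8 = $32,298.
End of year 1: book value $287,886.
End of year 2: book value $255,588.
End of year 3: book value $223,290.
Accumulated through year 3 = $320,184 − $223,290 = $96,894.

$96,894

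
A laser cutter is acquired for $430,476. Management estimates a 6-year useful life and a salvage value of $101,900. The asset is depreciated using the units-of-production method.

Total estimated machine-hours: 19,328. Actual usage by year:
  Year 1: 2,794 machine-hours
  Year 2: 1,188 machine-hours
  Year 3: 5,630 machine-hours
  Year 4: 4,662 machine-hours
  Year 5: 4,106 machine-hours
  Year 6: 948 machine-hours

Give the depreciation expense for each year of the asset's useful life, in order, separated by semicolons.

$47,498; $20,196; $95,710; $79,254; $69,802; $16,116

Depreciable base = $430,476 − $101,900 = $328,576.
Rate = $328,576 / 19,328 machine-hours = $17 per machine-hour.
Year 1: 2,794 × $17 = $47,498. Book value $382,978.
Year 2: 1,188 × $17 = $20,196. Book value $362,782.
Year 3: 5,630 × $17 = $95,710. Book value $267,072.
Year 4: 4,662 × $17 = $79,254. Book value $187,818.
Year 5: 4,106 × $17 = $69,802. Book value $118,016.
Year 6: 948 × $17 = $16,116. Book value $101,900.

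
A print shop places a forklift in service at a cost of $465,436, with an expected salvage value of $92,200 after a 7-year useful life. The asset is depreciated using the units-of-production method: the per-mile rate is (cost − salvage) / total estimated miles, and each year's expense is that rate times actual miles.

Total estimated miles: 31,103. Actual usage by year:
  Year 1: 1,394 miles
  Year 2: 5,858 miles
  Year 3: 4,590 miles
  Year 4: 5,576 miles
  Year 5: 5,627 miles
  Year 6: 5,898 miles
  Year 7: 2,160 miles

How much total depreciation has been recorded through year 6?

Depreciable base = $465,436 − $92,200 = $373,236.
Rate = $373,236 / 31,103 miles = $12 per mile.
Year 1: 1,394 × $12 = $16,728. Book value $448,708.
Year 2: 5,858 × $12 = $70,296. Book value $378,412.
Year 3: 4,590 × $12 = $55,080. Book value $323,332.
Year 4: 5,576 × $12 = $66,912. Book value $256,420.
Year 5: 5,627 × $12 = $67,524. Book value $188,896.
Year 6: 5,898 × $12 = $70,776. Book value $118,120.
Accumulated through year 6 = $465,436 − $118,120 = $347,316.

$347,316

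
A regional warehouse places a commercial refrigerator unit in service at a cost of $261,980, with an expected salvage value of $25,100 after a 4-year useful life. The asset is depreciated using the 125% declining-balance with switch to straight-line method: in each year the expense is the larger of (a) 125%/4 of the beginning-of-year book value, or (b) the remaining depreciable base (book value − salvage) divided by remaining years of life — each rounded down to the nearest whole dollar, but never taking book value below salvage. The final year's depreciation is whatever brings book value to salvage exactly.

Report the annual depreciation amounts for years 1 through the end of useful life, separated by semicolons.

Depreciable base = $261,980 − $25,100 = $236,880.
Year 1: DB = ⌊$261,980 × 125%/4⌋ = $81,868; SL = ⌊$236,880/4⌋ = $59,220 → take DB $81,868. Book value $180,112.
Year 2: DB = ⌊$180,112 × 125%/4⌋ = $56,285; SL = ⌊$155,012/3⌋ = $51,670 → take DB $56,285. Book value $123,827.
Year 3: DB = ⌊$123,827 × 125%/4⌋ = $38,695; SL = ⌊$98,727/2⌋ = $49,363 → take SL $49,363. Book value $74,464.
Year 4 (final): $74,464 − $25,100 = $49,364. Book value $25,100.

$81,868; $56,285; $49,363; $49,364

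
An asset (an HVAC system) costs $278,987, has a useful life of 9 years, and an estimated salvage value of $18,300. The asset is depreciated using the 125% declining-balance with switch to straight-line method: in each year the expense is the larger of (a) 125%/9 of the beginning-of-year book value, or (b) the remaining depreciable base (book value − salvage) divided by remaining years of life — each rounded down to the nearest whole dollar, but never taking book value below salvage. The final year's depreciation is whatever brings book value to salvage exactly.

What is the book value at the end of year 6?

Depreciable base = $278,987 − $18,300 = $260,687.
Year 1: DB = ⌊$278,987 × 125%/9⌋ = $38,748; SL = ⌊$260,687/9⌋ = $28,965 → take DB $38,748. Book value $240,239.
Year 2: DB = ⌊$240,239 × 125%/9⌋ = $33,366; SL = ⌊$221,939/8⌋ = $27,742 → take DB $33,366. Book value $206,873.
Year 3: DB = ⌊$206,873 × 125%/9⌋ = $28,732; SL = ⌊$188,573/7⌋ = $26,939 → take DB $28,732. Book value $178,141.
Year 4: DB = ⌊$178,141 × 125%/9⌋ = $24,741; SL = ⌊$159,841/6⌋ = $26,640 → take SL $26,640. Book value $151,501.
Year 5: DB = ⌊$151,501 × 125%/9⌋ = $21,041; SL = ⌊$133,201/5⌋ = $26,640 → take SL $26,640. Book value $124,861.
Year 6: DB = ⌊$124,861 × 125%/9⌋ = $17,341; SL = ⌊$106,561/4⌋ = $26,640 → take SL $26,640. Book value $98,221.

$98,221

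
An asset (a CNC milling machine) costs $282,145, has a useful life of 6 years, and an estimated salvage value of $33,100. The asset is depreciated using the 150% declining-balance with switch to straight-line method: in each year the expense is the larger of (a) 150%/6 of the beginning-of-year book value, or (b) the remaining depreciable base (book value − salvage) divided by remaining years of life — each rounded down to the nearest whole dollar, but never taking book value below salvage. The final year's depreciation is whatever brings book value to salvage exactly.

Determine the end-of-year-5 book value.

Depreciable base = $282,145 − $33,100 = $249,045.
Year 1: DB = ⌊$282,145 × 150%/6⌋ = $70,536; SL = ⌊$249,045/6⌋ = $41,507 → take DB $70,536. Book value $211,609.
Year 2: DB = ⌊$211,609 × 150%/6⌋ = $52,902; SL = ⌊$178,509/5⌋ = $35,701 → take DB $52,902. Book value $158,707.
Year 3: DB = ⌊$158,707 × 150%/6⌋ = $39,676; SL = ⌊$125,607/4⌋ = $31,401 → take DB $39,676. Book value $119,031.
Year 4: DB = ⌊$119,031 × 150%/6⌋ = $29,757; SL = ⌊$85,931/3⌋ = $28,643 → take DB $29,757. Book value $89,274.
Year 5: DB = ⌊$89,274 × 150%/6⌋ = $22,318; SL = ⌊$56,174/2⌋ = $28,087 → take SL $28,087. Book value $61,187.

$61,187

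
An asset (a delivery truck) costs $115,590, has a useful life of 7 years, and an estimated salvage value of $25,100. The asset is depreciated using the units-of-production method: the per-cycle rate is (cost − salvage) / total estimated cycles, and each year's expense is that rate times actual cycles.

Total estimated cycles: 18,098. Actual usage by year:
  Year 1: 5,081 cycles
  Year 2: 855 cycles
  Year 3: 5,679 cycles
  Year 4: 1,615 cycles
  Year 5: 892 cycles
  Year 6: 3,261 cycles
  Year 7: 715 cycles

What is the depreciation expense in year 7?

Depreciable base = $115,590 − $25,100 = $90,490.
Rate = $90,490 / 18,098 cycles = $5 per cycle.
Year 1: 5,081 × $5 = $25,405. Book value $90,185.
Year 2: 855 × $5 = $4,275. Book value $85,910.
Year 3: 5,679 × $5 = $28,395. Book value $57,515.
Year 4: 1,615 × $5 = $8,075. Book value $49,440.
Year 5: 892 × $5 = $4,460. Book value $44,980.
Year 6: 3,261 × $5 = $16,305. Book value $28,675.
Year 7: 715 × $5 = $3,575. Book value $25,100.

$3,575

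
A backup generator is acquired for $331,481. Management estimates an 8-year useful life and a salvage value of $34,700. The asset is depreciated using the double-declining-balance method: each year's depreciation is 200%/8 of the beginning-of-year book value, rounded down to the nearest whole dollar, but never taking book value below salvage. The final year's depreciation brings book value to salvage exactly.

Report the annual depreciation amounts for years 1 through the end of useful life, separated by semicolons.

$82,870; $62,152; $46,614; $34,961; $26,221; $19,665; $14,749; $9,549

Depreciable base = $331,481 − $34,700 = $296,781.
Year 1: ⌊$331,481 × 200%/8⌋ = $82,870. Book value $248,611.
Year 2: ⌊$248,611 × 200%/8⌋ = $62,152. Book value $186,459.
Year 3: ⌊$186,459 × 200%/8⌋ = $46,614. Book value $139,845.
Year 4: ⌊$139,845 × 200%/8⌋ = $34,961. Book value $104,884.
Year 5: ⌊$104,884 × 200%/8⌋ = $26,221. Book value $78,663.
Year 6: ⌊$78,663 × 200%/8⌋ = $19,665. Book value $58,998.
Year 7: ⌊$58,998 × 200%/8⌋ = $14,749. Book value $44,249.
Year 8 (final): $44,249 − $34,700 = $9,549. Book value $34,700.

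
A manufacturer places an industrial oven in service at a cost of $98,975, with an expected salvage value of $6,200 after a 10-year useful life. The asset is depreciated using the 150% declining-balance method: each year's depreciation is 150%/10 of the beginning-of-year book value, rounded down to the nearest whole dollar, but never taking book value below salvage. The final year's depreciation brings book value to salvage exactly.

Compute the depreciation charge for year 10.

$16,727

Depreciable base = $98,975 − $6,200 = $92,775.
Year 1: ⌊$98,975 × 150%/10⌋ = $14,846. Book value $84,129.
Year 2: ⌊$84,129 × 150%/10⌋ = $12,619. Book value $71,510.
Year 3: ⌊$71,510 × 150%/10⌋ = $10,726. Book value $60,784.
Year 4: ⌊$60,784 × 150%/10⌋ = $9,117. Book value $51,667.
Year 5: ⌊$51,667 × 150%/10⌋ = $7,750. Book value $43,917.
Year 6: ⌊$43,917 × 150%/10⌋ = $6,587. Book value $37,330.
Year 7: ⌊$37,330 × 150%/10⌋ = $5,599. Book value $31,731.
Year 8: ⌊$31,731 × 150%/10⌋ = $4,759. Book value $26,972.
Year 9: ⌊$26,972 × 150%/10⌋ = $4,045. Book value $22,927.
Year 10 (final): $22,927 − $6,200 = $16,727. Book value $6,200.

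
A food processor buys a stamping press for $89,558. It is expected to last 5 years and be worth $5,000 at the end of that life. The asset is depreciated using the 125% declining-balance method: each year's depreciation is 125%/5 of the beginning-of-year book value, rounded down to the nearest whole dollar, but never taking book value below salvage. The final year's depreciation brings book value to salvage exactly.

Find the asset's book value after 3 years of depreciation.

Depreciable base = $89,558 − $5,000 = $84,558.
Year 1: ⌊$89,558 × 125%/5⌋ = $22,389. Book value $67,169.
Year 2: ⌊$67,169 × 125%/5⌋ = $16,792. Book value $50,377.
Year 3: ⌊$50,377 × 125%/5⌋ = $12,594. Book value $37,783.

$37,783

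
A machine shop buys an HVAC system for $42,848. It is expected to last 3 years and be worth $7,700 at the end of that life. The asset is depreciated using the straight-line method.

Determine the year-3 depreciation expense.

Depreciable base = $42,848 − $7,700 = $35,148.
Annual expense = $35,148 / 3 = $11,716.

$11,716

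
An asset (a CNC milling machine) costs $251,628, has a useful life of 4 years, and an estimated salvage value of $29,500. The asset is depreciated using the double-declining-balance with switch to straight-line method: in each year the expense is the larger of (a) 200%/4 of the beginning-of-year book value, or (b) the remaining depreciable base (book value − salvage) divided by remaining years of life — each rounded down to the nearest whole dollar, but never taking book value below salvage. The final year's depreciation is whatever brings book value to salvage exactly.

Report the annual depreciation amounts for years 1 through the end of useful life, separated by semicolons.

$125,814; $62,907; $31,453; $1,954

Depreciable base = $251,628 − $29,500 = $222,128.
Year 1: DB = ⌊$251,628 × 200%/4⌋ = $125,814; SL = ⌊$222,128/4⌋ = $55,532 → take DB $125,814. Book value $125,814.
Year 2: DB = ⌊$125,814 × 200%/4⌋ = $62,907; SL = ⌊$96,314/3⌋ = $32,104 → take DB $62,907. Book value $62,907.
Year 3: DB = ⌊$62,907 × 200%/4⌋ = $31,453; SL = ⌊$33,407/2⌋ = $16,703 → take DB $31,453. Book value $31,454.
Year 4 (final): $31,454 − $29,500 = $1,954. Book value $29,500.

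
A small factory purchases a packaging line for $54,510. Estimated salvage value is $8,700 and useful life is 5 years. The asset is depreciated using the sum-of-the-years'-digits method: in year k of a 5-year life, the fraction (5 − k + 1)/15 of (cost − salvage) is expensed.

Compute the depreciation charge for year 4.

$6,108

Depreciable base = $54,510 − $8,700 = $45,810.
Sum of the years' digits = 5+4+3+2+1 = 15.
Year 1: $45,810 × 5/15 = $15,270. Book value $39,240.
Year 2: $45,810 × 4/15 = $12,216. Book value $27,024.
Year 3: $45,810 × 3/15 = $9,162. Book value $17,862.
Year 4: $45,810 × 2/15 = $6,108. Book value $11,754.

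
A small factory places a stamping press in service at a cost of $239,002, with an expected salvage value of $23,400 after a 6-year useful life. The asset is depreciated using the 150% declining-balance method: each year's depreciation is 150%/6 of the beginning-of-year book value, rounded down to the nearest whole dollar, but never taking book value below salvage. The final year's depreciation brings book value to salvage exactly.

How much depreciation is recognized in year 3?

$33,609

Depreciable base = $239,002 − $23,400 = $215,602.
Year 1: ⌊$239,002 × 150%/6⌋ = $59,750. Book value $179,252.
Year 2: ⌊$179,252 × 150%/6⌋ = $44,813. Book value $134,439.
Year 3: ⌊$134,439 × 150%/6⌋ = $33,609. Book value $100,830.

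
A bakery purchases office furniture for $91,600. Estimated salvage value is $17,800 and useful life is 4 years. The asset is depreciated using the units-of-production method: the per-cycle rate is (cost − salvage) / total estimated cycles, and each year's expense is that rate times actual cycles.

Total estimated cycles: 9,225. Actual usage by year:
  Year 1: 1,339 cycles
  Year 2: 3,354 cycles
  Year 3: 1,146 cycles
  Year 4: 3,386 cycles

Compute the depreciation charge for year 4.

$27,088

Depreciable base = $91,600 − $17,800 = $73,800.
Rate = $73,800 / 9,225 cycles = $8 per cycle.
Year 1: 1,339 × $8 = $10,712. Book value $80,888.
Year 2: 3,354 × $8 = $26,832. Book value $54,056.
Year 3: 1,146 × $8 = $9,168. Book value $44,888.
Year 4: 3,386 × $8 = $27,088. Book value $17,800.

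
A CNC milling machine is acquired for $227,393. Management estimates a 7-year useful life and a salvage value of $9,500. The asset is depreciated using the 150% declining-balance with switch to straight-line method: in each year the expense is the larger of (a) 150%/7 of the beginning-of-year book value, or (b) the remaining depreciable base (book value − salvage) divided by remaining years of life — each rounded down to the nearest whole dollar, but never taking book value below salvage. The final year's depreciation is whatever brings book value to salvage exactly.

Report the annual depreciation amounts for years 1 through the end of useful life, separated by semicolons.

Depreciable base = $227,393 − $9,500 = $217,893.
Year 1: DB = ⌊$227,393 × 150%/7⌋ = $48,727; SL = ⌊$217,893/7⌋ = $31,127 → take DB $48,727. Book value $178,666.
Year 2: DB = ⌊$178,666 × 150%/7⌋ = $38,285; SL = ⌊$169,166/6⌋ = $28,194 → take DB $38,285. Book value $140,381.
Year 3: DB = ⌊$140,381 × 150%/7⌋ = $30,081; SL = ⌊$130,881/5⌋ = $26,176 → take DB $30,081. Book value $110,300.
Year 4: DB = ⌊$110,300 × 150%/7⌋ = $23,635; SL = ⌊$100,800/4⌋ = $25,200 → take SL $25,200. Book value $85,100.
Year 5: DB = ⌊$85,100 × 150%/7⌋ = $18,235; SL = ⌊$75,600/3⌋ = $25,200 → take SL $25,200. Book value $59,900.
Year 6: DB = ⌊$59,900 × 150%/7⌋ = $12,835; SL = ⌊$50,400/2⌋ = $25,200 → take SL $25,200. Book value $34,700.
Year 7 (final): $34,700 − $9,500 = $25,200. Book value $9,500.

$48,727; $38,285; $30,081; $25,200; $25,200; $25,200; $25,200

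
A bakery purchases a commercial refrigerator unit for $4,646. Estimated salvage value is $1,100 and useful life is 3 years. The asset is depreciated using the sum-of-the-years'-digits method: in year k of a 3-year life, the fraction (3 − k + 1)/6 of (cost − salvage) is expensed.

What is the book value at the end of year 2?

Depreciable base = $4,646 − $1,100 = $3,546.
Sum of the years' digits = 3+2+1 = 6.
Year 1: $3,546 × 3/6 = $1,773. Book value $2,873.
Year 2: $3,546 × 2/6 = $1,182. Book value $1,691.

$1,691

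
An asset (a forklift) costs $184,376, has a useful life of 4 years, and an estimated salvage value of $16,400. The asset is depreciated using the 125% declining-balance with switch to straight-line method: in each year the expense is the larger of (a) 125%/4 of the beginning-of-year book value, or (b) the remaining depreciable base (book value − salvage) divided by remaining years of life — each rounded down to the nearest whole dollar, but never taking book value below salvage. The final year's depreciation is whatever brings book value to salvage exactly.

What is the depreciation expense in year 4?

Depreciable base = $184,376 − $16,400 = $167,976.
Year 1: DB = ⌊$184,376 × 125%/4⌋ = $57,617; SL = ⌊$167,976/4⌋ = $41,994 → take DB $57,617. Book value $126,759.
Year 2: DB = ⌊$126,759 × 125%/4⌋ = $39,612; SL = ⌊$110,359/3⌋ = $36,786 → take DB $39,612. Book value $87,147.
Year 3: DB = ⌊$87,147 × 125%/4⌋ = $27,233; SL = ⌊$70,747/2⌋ = $35,373 → take SL $35,373. Book value $51,774.
Year 4 (final): $51,774 − $16,400 = $35,374. Book value $16,400.

$35,374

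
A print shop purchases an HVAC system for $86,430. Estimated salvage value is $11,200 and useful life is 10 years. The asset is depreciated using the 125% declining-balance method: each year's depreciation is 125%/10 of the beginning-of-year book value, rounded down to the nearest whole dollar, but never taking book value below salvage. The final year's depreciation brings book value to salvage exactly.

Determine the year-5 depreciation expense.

Depreciable base = $86,430 − $11,200 = $75,230.
Year 1: ⌊$86,430 × 125%/10⌋ = $10,803. Book value $75,627.
Year 2: ⌊$75,627 × 125%/10⌋ = $9,453. Book value $66,174.
Year 3: ⌊$66,174 × 125%/10⌋ = $8,271. Book value $57,903.
Year 4: ⌊$57,903 × 125%/10⌋ = $7,237. Book value $50,666.
Year 5: ⌊$50,666 × 125%/10⌋ = $6,333. Book value $44,333.

$6,333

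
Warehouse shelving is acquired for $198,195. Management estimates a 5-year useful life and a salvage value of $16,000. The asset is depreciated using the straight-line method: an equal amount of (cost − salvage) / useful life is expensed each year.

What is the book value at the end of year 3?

Depreciable base = $198,195 − $16,000 = $182,195.
Annual expense = $182,195 / 5 = $36,439.
End of year 1: book value $161,756.
End of year 2: book value $125,317.
End of year 3: book value $88,878.

$88,878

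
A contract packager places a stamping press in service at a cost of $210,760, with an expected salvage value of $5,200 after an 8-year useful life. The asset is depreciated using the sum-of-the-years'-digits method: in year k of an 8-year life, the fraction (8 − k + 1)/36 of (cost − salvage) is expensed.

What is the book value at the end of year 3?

$90,850

Depreciable base = $210,760 − $5,200 = $205,560.
Sum of the years' digits = 8+7+6+5+4+3+2+1 = 36.
Year 1: $205,560 × 8/36 = $45,680. Book value $165,080.
Year 2: $205,560 × 7/36 = $39,970. Book value $125,110.
Year 3: $205,560 × 6/36 = $34,260. Book value $90,850.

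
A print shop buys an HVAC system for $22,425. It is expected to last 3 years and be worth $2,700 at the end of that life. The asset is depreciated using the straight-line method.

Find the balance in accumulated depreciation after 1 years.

$6,575

Depreciable base = $22,425 − $2,700 = $19,725.
Annual expense = $19,725 / 3 = $6,575.
End of year 1: book value $15,850.
Accumulated through year 1 = $22,425 − $15,850 = $6,575.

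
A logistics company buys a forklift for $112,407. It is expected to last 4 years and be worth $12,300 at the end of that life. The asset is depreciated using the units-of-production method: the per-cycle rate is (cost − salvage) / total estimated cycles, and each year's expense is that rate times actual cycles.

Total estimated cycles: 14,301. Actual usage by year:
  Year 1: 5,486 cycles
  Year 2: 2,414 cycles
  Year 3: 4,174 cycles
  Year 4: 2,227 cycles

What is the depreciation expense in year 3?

$29,218

Depreciable base = $112,407 − $12,300 = $100,107.
Rate = $100,107 / 14,301 cycles = $7 per cycle.
Year 1: 5,486 × $7 = $38,402. Book value $74,005.
Year 2: 2,414 × $7 = $16,898. Book value $57,107.
Year 3: 4,174 × $7 = $29,218. Book value $27,889.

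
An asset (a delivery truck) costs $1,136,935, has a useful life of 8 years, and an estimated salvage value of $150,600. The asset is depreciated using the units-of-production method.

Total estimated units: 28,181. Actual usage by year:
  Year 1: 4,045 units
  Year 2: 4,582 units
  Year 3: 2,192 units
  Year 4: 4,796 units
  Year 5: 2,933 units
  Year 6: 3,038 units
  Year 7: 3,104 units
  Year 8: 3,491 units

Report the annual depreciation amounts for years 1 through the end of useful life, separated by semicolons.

$141,575; $160,370; $76,720; $167,860; $102,655; $106,330; $108,640; $122,185

Depreciable base = $1,136,935 − $150,600 = $986,335.
Rate = $986,335 / 28,181 units = $35 per unit.
Year 1: 4,045 × $35 = $141,575. Book value $995,360.
Year 2: 4,582 × $35 = $160,370. Book value $834,990.
Year 3: 2,192 × $35 = $76,720. Book value $758,270.
Year 4: 4,796 × $35 = $167,860. Book value $590,410.
Year 5: 2,933 × $35 = $102,655. Book value $487,755.
Year 6: 3,038 × $35 = $106,330. Book value $381,425.
Year 7: 3,104 × $35 = $108,640. Book value $272,785.
Year 8: 3,491 × $35 = $122,185. Book value $150,600.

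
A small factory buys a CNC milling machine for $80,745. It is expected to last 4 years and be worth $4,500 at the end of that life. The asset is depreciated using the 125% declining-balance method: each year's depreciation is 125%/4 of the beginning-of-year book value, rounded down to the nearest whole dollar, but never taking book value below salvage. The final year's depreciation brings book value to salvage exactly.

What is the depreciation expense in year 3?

$11,926

Depreciable base = $80,745 − $4,500 = $76,245.
Year 1: ⌊$80,745 × 125%/4⌋ = $25,232. Book value $55,513.
Year 2: ⌊$55,513 × 125%/4⌋ = $17,347. Book value $38,166.
Year 3: ⌊$38,166 × 125%/4⌋ = $11,926. Book value $26,240.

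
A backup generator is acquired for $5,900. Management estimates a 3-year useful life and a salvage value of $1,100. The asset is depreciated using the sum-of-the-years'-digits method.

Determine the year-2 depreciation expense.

$1,600

Depreciable base = $5,900 − $1,100 = $4,800.
Sum of the years' digits = 3+2+1 = 6.
Year 1: $4,800 × 3/6 = $2,400. Book value $3,500.
Year 2: $4,800 × 2/6 = $1,600. Book value $1,900.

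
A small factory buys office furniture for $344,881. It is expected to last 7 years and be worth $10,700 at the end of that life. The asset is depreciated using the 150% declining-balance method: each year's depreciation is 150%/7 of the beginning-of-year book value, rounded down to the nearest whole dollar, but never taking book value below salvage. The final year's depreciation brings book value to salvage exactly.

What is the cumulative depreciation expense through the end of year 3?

$177,593

Depreciable base = $344,881 − $10,700 = $334,181.
Year 1: ⌊$344,881 × 150%/7⌋ = $73,903. Book value $270,978.
Year 2: ⌊$270,978 × 150%/7⌋ = $58,066. Book value $212,912.
Year 3: ⌊$212,912 × 150%/7⌋ = $45,624. Book value $167,288.
Accumulated through year 3 = $344,881 − $167,288 = $177,593.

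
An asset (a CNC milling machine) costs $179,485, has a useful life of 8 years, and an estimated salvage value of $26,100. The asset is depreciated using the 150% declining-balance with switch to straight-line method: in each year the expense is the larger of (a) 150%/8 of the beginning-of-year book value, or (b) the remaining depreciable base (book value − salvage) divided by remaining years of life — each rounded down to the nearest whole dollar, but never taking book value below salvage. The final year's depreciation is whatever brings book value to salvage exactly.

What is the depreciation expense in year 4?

Depreciable base = $179,485 − $26,100 = $153,385.
Year 1: DB = ⌊$179,485 × 150%/8⌋ = $33,653; SL = ⌊$153,385/8⌋ = $19,173 → take DB $33,653. Book value $145,832.
Year 2: DB = ⌊$145,832 × 150%/8⌋ = $27,343; SL = ⌊$119,732/7⌋ = $17,104 → take DB $27,343. Book value $118,489.
Year 3: DB = ⌊$118,489 × 150%/8⌋ = $22,216; SL = ⌊$92,389/6⌋ = $15,398 → take DB $22,216. Book value $96,273.
Year 4: DB = ⌊$96,273 × 150%/8⌋ = $18,051; SL = ⌊$70,173/5⌋ = $14,034 → take DB $18,051. Book value $78,222.

$18,051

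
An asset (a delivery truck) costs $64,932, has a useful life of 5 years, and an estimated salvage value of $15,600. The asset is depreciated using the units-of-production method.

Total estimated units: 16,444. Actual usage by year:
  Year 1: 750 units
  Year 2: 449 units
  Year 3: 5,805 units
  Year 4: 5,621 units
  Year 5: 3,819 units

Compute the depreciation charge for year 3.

Depreciable base = $64,932 − $15,600 = $49,332.
Rate = $49,332 / 16,444 units = $3 per unit.
Year 1: 750 × $3 = $2,250. Book value $62,682.
Year 2: 449 × $3 = $1,347. Book value $61,335.
Year 3: 5,805 × $3 = $17,415. Book value $43,920.

$17,415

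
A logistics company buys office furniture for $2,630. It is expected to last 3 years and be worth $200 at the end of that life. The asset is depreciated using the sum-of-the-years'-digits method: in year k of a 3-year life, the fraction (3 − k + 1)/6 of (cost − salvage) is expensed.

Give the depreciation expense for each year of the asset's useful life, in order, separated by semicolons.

Depreciable base = $2,630 − $200 = $2,430.
Sum of the years' digits = 3+2+1 = 6.
Year 1: $2,430 × 3/6 = $1,215. Book value $1,415.
Year 2: $2,430 × 2/6 = $810. Book value $605.
Year 3: $2,430 × 1/6 = $405. Book value $200.

$1,215; $810; $405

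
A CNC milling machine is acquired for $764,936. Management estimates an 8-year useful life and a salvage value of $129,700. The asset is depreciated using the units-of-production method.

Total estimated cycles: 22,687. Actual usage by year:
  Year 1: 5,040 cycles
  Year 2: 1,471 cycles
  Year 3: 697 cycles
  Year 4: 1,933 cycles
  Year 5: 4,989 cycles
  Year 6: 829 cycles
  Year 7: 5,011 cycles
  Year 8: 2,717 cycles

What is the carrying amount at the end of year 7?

$205,776

Depreciable base = $764,936 − $129,700 = $635,236.
Rate = $635,236 / 22,687 cycles = $28 per cycle.
Year 1: 5,040 × $28 = $141,120. Book value $623,816.
Year 2: 1,471 × $28 = $41,188. Book value $582,628.
Year 3: 697 × $28 = $19,516. Book value $563,112.
Year 4: 1,933 × $28 = $54,124. Book value $508,988.
Year 5: 4,989 × $28 = $139,692. Book value $369,296.
Year 6: 829 × $28 = $23,212. Book value $346,084.
Year 7: 5,011 × $28 = $140,308. Book value $205,776.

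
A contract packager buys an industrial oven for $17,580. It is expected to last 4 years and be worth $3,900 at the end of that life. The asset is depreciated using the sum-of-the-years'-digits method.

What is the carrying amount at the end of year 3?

Depreciable base = $17,580 − $3,900 = $13,680.
Sum of the years' digits = 4+3+2+1 = 10.
Year 1: $13,680 × 4/10 = $5,472. Book value $12,108.
Year 2: $13,680 × 3/10 = $4,104. Book value $8,004.
Year 3: $13,680 × 2/10 = $2,736. Book value $5,268.

$5,268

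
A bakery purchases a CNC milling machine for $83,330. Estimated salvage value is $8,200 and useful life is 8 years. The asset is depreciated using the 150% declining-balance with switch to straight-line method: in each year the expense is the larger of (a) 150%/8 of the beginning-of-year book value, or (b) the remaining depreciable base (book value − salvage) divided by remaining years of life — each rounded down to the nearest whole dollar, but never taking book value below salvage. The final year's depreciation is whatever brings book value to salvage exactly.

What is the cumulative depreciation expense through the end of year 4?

$47,012

Depreciable base = $83,330 − $8,200 = $75,130.
Year 1: DB = ⌊$83,330 × 150%/8⌋ = $15,624; SL = ⌊$75,130/8⌋ = $9,391 → take DB $15,624. Book value $67,706.
Year 2: DB = ⌊$67,706 × 150%/8⌋ = $12,694; SL = ⌊$59,506/7⌋ = $8,500 → take DB $12,694. Book value $55,012.
Year 3: DB = ⌊$55,012 × 150%/8⌋ = $10,314; SL = ⌊$46,812/6⌋ = $7,802 → take DB $10,314. Book value $44,698.
Year 4: DB = ⌊$44,698 × 150%/8⌋ = $8,380; SL = ⌊$36,498/5⌋ = $7,299 → take DB $8,380. Book value $36,318.
Accumulated through year 4 = $83,330 − $36,318 = $47,012.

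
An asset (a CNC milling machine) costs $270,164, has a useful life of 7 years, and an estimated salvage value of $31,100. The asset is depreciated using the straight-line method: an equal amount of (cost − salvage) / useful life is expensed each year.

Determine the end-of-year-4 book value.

$133,556

Depreciable base = $270,164 − $31,100 = $239,064.
Annual expense = $239,064 / 7 = $34,152.
End of year 1: book value $236,012.
End of year 2: book value $201,860.
End of year 3: book value $167,708.
End of year 4: book value $133,556.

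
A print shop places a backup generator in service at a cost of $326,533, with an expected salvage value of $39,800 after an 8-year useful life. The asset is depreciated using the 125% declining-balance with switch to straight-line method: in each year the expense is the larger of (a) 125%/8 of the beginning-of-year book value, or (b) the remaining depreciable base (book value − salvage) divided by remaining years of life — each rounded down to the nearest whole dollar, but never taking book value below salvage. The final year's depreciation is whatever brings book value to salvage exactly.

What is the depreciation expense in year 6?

$31,269

Depreciable base = $326,533 − $39,800 = $286,733.
Year 1: DB = ⌊$326,533 × 125%/8⌋ = $51,020; SL = ⌊$286,733/8⌋ = $35,841 → take DB $51,020. Book value $275,513.
Year 2: DB = ⌊$275,513 × 125%/8⌋ = $43,048; SL = ⌊$235,713/7⌋ = $33,673 → take DB $43,048. Book value $232,465.
Year 3: DB = ⌊$232,465 × 125%/8⌋ = $36,322; SL = ⌊$192,665/6⌋ = $32,110 → take DB $36,322. Book value $196,143.
Year 4: DB = ⌊$196,143 × 125%/8⌋ = $30,647; SL = ⌊$156,343/5⌋ = $31,268 → take SL $31,268. Book value $164,875.
Year 5: DB = ⌊$164,875 × 125%/8⌋ = $25,761; SL = ⌊$125,075/4⌋ = $31,268 → take SL $31,268. Book value $133,607.
Year 6: DB = ⌊$133,607 × 125%/8⌋ = $20,876; SL = ⌊$93,807/3⌋ = $31,269 → take SL $31,269. Book value $102,338.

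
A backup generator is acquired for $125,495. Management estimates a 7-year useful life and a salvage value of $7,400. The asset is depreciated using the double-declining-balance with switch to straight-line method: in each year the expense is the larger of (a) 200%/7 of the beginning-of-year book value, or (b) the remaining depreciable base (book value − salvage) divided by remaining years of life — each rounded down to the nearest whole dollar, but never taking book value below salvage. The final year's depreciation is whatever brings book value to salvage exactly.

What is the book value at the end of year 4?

Depreciable base = $125,495 − $7,400 = $118,095.
Year 1: DB = ⌊$125,495 × 200%/7⌋ = $35,855; SL = ⌊$118,095/7⌋ = $16,870 → take DB $35,855. Book value $89,640.
Year 2: DB = ⌊$89,640 × 200%/7⌋ = $25,611; SL = ⌊$82,240/6⌋ = $13,706 → take DB $25,611. Book value $64,029.
Year 3: DB = ⌊$64,029 × 200%/7⌋ = $18,294; SL = ⌊$56,629/5⌋ = $11,325 → take DB $18,294. Book value $45,735.
Year 4: DB = ⌊$45,735 × 200%/7⌋ = $13,067; SL = ⌊$38,335/4⌋ = $9,583 → take DB $13,067. Book value $32,668.

$32,668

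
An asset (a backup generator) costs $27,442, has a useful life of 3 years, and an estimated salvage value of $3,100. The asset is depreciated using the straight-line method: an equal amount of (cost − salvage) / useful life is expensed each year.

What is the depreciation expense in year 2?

Depreciable base = $27,442 − $3,100 = $24,342.
Annual expense = $24,342 / 3 = $8,114.

$8,114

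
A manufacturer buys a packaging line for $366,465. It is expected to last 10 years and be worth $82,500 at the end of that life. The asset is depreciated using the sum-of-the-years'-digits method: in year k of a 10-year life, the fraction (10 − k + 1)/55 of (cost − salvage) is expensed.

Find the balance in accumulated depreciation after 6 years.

$232,335

Depreciable base = $366,465 − $82,500 = $283,965.
Sum of the years' digits = 10+9+8+7+6+5+4+3+2+1 = 55.
Year 1: $283,965 × 10/55 = $51,630. Book value $314,835.
Year 2: $283,965 × 9/55 = $46,467. Book value $268,368.
Year 3: $283,965 × 8/55 = $41,304. Book value $227,064.
Year 4: $283,965 × 7/55 = $36,141. Book value $190,923.
Year 5: $283,965 × 6/55 = $30,978. Book value $159,945.
Year 6: $283,965 × 5/55 = $25,815. Book value $134,130.
Accumulated through year 6 = $366,465 − $134,130 = $232,335.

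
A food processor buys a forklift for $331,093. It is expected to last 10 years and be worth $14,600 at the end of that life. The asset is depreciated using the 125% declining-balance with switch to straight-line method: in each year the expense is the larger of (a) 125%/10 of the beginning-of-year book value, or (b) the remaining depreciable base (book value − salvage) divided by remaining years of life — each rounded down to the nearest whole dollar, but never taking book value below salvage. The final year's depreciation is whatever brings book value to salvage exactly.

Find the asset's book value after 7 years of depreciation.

Depreciable base = $331,093 − $14,600 = $316,493.
Year 1: DB = ⌊$331,093 × 125%/10⌋ = $41,386; SL = ⌊$316,493/10⌋ = $31,649 → take DB $41,386. Book value $289,707.
Year 2: DB = ⌊$289,707 × 125%/10⌋ = $36,213; SL = ⌊$275,107/9⌋ = $30,567 → take DB $36,213. Book value $253,494.
Year 3: DB = ⌊$253,494 × 125%/10⌋ = $31,686; SL = ⌊$238,894/8⌋ = $29,861 → take DB $31,686. Book value $221,808.
Year 4: DB = ⌊$221,808 × 125%/10⌋ = $27,726; SL = ⌊$207,208/7⌋ = $29,601 → take SL $29,601. Book value $192,207.
Year 5: DB = ⌊$192,207 × 125%/10⌋ = $24,025; SL = ⌊$177,607/6⌋ = $29,601 → take SL $29,601. Book value $162,606.
Year 6: DB = ⌊$162,606 × 125%/10⌋ = $20,325; SL = ⌊$148,006/5⌋ = $29,601 → take SL $29,601. Book value $133,005.
Year 7: DB = ⌊$133,005 × 125%/10⌋ = $16,625; SL = ⌊$118,405/4⌋ = $29,601 → take SL $29,601. Book value $103,404.

$103,404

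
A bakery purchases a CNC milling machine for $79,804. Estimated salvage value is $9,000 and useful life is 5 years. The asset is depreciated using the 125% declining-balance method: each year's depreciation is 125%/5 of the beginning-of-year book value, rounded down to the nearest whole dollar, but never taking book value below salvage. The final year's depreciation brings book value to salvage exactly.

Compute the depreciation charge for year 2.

$14,963

Depreciable base = $79,804 − $9,000 = $70,804.
Year 1: ⌊$79,804 × 125%/5⌋ = $19,951. Book value $59,853.
Year 2: ⌊$59,853 × 125%/5⌋ = $14,963. Book value $44,890.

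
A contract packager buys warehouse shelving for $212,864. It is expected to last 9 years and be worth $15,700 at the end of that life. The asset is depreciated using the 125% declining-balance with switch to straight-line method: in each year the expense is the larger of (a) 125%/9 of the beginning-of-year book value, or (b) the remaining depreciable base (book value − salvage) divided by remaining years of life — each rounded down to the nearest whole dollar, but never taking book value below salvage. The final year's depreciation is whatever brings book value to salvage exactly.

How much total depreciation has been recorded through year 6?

$137,053

Depreciable base = $212,864 − $15,700 = $197,164.
Year 1: DB = ⌊$212,864 × 125%/9⌋ = $29,564; SL = ⌊$197,164/9⌋ = $21,907 → take DB $29,564. Book value $183,300.
Year 2: DB = ⌊$183,300 × 125%/9⌋ = $25,458; SL = ⌊$167,600/8⌋ = $20,950 → take DB $25,458. Book value $157,842.
Year 3: DB = ⌊$157,842 × 125%/9⌋ = $21,922; SL = ⌊$142,142/7⌋ = $20,306 → take DB $21,922. Book value $135,920.
Year 4: DB = ⌊$135,920 × 125%/9⌋ = $18,877; SL = ⌊$120,220/6⌋ = $20,036 → take SL $20,036. Book value $115,884.
Year 5: DB = ⌊$115,884 × 125%/9⌋ = $16,095; SL = ⌊$100,184/5⌋ = $20,036 → take SL $20,036. Book value $95,848.
Year 6: DB = ⌊$95,848 × 125%/9⌋ = $13,312; SL = ⌊$80,148/4⌋ = $20,037 → take SL $20,037. Book value $75,811.
Accumulated through year 6 = $212,864 − $75,811 = $137,053.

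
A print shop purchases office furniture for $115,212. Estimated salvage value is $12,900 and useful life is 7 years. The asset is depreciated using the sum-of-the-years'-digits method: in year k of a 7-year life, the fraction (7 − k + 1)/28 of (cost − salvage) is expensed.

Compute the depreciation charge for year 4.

Depreciable base = $115,212 − $12,900 = $102,312.
Sum of the years' digits = 7+6+5+4+3+2+1 = 28.
Year 1: $102,312 × 7/28 = $25,578. Book value $89,634.
Year 2: $102,312 × 6/28 = $21,924. Book value $67,710.
Year 3: $102,312 × 5/28 = $18,270. Book value $49,440.
Year 4: $102,312 × 4/28 = $14,616. Book value $34,824.

$14,616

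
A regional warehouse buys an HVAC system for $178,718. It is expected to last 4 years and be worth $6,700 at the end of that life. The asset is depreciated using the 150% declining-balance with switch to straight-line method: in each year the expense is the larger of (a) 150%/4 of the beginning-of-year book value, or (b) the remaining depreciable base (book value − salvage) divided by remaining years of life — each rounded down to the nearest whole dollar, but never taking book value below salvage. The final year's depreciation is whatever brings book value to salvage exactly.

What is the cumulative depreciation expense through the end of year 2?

$108,906

Depreciable base = $178,718 − $6,700 = $172,018.
Year 1: DB = ⌊$178,718 × 150%/4⌋ = $67,019; SL = ⌊$172,018/4⌋ = $43,004 → take DB $67,019. Book value $111,699.
Year 2: DB = ⌊$111,699 × 150%/4⌋ = $41,887; SL = ⌊$104,999/3⌋ = $34,999 → take DB $41,887. Book value $69,812.
Accumulated through year 2 = $178,718 − $69,812 = $108,906.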